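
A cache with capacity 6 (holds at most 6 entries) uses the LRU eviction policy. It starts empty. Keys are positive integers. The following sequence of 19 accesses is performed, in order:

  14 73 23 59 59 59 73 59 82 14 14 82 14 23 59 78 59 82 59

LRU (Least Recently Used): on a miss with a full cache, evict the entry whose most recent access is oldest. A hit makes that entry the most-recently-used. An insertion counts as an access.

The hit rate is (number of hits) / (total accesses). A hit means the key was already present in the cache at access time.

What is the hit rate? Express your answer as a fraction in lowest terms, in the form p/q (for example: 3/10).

LRU simulation (capacity=6):
  1. access 14: MISS. Cache (LRU->MRU): [14]
  2. access 73: MISS. Cache (LRU->MRU): [14 73]
  3. access 23: MISS. Cache (LRU->MRU): [14 73 23]
  4. access 59: MISS. Cache (LRU->MRU): [14 73 23 59]
  5. access 59: HIT. Cache (LRU->MRU): [14 73 23 59]
  6. access 59: HIT. Cache (LRU->MRU): [14 73 23 59]
  7. access 73: HIT. Cache (LRU->MRU): [14 23 59 73]
  8. access 59: HIT. Cache (LRU->MRU): [14 23 73 59]
  9. access 82: MISS. Cache (LRU->MRU): [14 23 73 59 82]
  10. access 14: HIT. Cache (LRU->MRU): [23 73 59 82 14]
  11. access 14: HIT. Cache (LRU->MRU): [23 73 59 82 14]
  12. access 82: HIT. Cache (LRU->MRU): [23 73 59 14 82]
  13. access 14: HIT. Cache (LRU->MRU): [23 73 59 82 14]
  14. access 23: HIT. Cache (LRU->MRU): [73 59 82 14 23]
  15. access 59: HIT. Cache (LRU->MRU): [73 82 14 23 59]
  16. access 78: MISS. Cache (LRU->MRU): [73 82 14 23 59 78]
  17. access 59: HIT. Cache (LRU->MRU): [73 82 14 23 78 59]
  18. access 82: HIT. Cache (LRU->MRU): [73 14 23 78 59 82]
  19. access 59: HIT. Cache (LRU->MRU): [73 14 23 78 82 59]
Total: 13 hits, 6 misses, 0 evictions

Hit rate = 13/19

Answer: 13/19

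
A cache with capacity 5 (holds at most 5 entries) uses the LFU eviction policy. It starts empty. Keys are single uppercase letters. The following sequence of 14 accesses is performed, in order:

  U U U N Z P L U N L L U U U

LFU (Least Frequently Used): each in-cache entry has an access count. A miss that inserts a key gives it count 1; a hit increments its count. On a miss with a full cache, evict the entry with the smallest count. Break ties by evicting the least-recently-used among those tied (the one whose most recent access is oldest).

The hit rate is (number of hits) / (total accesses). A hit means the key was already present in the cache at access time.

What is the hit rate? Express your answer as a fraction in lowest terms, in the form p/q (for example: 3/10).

LFU simulation (capacity=5):
  1. access U: MISS. Cache: [U(c=1)]
  2. access U: HIT, count now 2. Cache: [U(c=2)]
  3. access U: HIT, count now 3. Cache: [U(c=3)]
  4. access N: MISS. Cache: [N(c=1) U(c=3)]
  5. access Z: MISS. Cache: [N(c=1) Z(c=1) U(c=3)]
  6. access P: MISS. Cache: [N(c=1) Z(c=1) P(c=1) U(c=3)]
  7. access L: MISS. Cache: [N(c=1) Z(c=1) P(c=1) L(c=1) U(c=3)]
  8. access U: HIT, count now 4. Cache: [N(c=1) Z(c=1) P(c=1) L(c=1) U(c=4)]
  9. access N: HIT, count now 2. Cache: [Z(c=1) P(c=1) L(c=1) N(c=2) U(c=4)]
  10. access L: HIT, count now 2. Cache: [Z(c=1) P(c=1) N(c=2) L(c=2) U(c=4)]
  11. access L: HIT, count now 3. Cache: [Z(c=1) P(c=1) N(c=2) L(c=3) U(c=4)]
  12. access U: HIT, count now 5. Cache: [Z(c=1) P(c=1) N(c=2) L(c=3) U(c=5)]
  13. access U: HIT, count now 6. Cache: [Z(c=1) P(c=1) N(c=2) L(c=3) U(c=6)]
  14. access U: HIT, count now 7. Cache: [Z(c=1) P(c=1) N(c=2) L(c=3) U(c=7)]
Total: 9 hits, 5 misses, 0 evictions

Hit rate = 9/14

Answer: 9/14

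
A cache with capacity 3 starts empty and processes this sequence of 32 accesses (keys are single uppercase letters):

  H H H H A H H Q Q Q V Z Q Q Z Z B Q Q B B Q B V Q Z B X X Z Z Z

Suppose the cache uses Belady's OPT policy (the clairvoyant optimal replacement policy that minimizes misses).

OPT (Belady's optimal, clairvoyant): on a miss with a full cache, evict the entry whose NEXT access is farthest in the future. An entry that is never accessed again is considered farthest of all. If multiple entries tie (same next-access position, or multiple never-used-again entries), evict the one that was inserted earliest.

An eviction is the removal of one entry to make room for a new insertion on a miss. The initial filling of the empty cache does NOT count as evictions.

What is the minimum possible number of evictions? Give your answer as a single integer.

OPT (Belady) simulation (capacity=3):
  1. access H: MISS. Cache: [H]
  2. access H: HIT. Next use of H: step 3. Cache: [H]
  3. access H: HIT. Next use of H: step 4. Cache: [H]
  4. access H: HIT. Next use of H: step 6. Cache: [H]
  5. access A: MISS. Cache: [H A]
  6. access H: HIT. Next use of H: step 7. Cache: [H A]
  7. access H: HIT. Next use of H: never. Cache: [H A]
  8. access Q: MISS. Cache: [H A Q]
  9. access Q: HIT. Next use of Q: step 10. Cache: [H A Q]
  10. access Q: HIT. Next use of Q: step 13. Cache: [H A Q]
  11. access V: MISS, evict H (next use: never). Cache: [A Q V]
  12. access Z: MISS, evict A (next use: never). Cache: [Q V Z]
  13. access Q: HIT. Next use of Q: step 14. Cache: [Q V Z]
  14. access Q: HIT. Next use of Q: step 18. Cache: [Q V Z]
  15. access Z: HIT. Next use of Z: step 16. Cache: [Q V Z]
  16. access Z: HIT. Next use of Z: step 26. Cache: [Q V Z]
  17. access B: MISS, evict Z (next use: step 26). Cache: [Q V B]
  18. access Q: HIT. Next use of Q: step 19. Cache: [Q V B]
  19. access Q: HIT. Next use of Q: step 22. Cache: [Q V B]
  20. access B: HIT. Next use of B: step 21. Cache: [Q V B]
  21. access B: HIT. Next use of B: step 23. Cache: [Q V B]
  22. access Q: HIT. Next use of Q: step 25. Cache: [Q V B]
  23. access B: HIT. Next use of B: step 27. Cache: [Q V B]
  24. access V: HIT. Next use of V: never. Cache: [Q V B]
  25. access Q: HIT. Next use of Q: never. Cache: [Q V B]
  26. access Z: MISS, evict Q (next use: never). Cache: [V B Z]
  27. access B: HIT. Next use of B: never. Cache: [V B Z]
  28. access X: MISS, evict V (next use: never). Cache: [B Z X]
  29. access X: HIT. Next use of X: never. Cache: [B Z X]
  30. access Z: HIT. Next use of Z: step 31. Cache: [B Z X]
  31. access Z: HIT. Next use of Z: step 32. Cache: [B Z X]
  32. access Z: HIT. Next use of Z: never. Cache: [B Z X]
Total: 24 hits, 8 misses, 5 evictions

Answer: 5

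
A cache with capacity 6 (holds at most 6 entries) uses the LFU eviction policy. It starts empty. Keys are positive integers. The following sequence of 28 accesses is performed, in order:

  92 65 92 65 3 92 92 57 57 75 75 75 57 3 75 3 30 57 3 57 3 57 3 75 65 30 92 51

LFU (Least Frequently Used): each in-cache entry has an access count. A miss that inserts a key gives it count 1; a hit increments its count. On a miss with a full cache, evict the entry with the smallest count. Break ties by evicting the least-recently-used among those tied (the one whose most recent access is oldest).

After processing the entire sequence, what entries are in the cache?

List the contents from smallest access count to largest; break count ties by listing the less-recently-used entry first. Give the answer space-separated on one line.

LFU simulation (capacity=6):
  1. access 92: MISS. Cache: [92(c=1)]
  2. access 65: MISS. Cache: [92(c=1) 65(c=1)]
  3. access 92: HIT, count now 2. Cache: [65(c=1) 92(c=2)]
  4. access 65: HIT, count now 2. Cache: [92(c=2) 65(c=2)]
  5. access 3: MISS. Cache: [3(c=1) 92(c=2) 65(c=2)]
  6. access 92: HIT, count now 3. Cache: [3(c=1) 65(c=2) 92(c=3)]
  7. access 92: HIT, count now 4. Cache: [3(c=1) 65(c=2) 92(c=4)]
  8. access 57: MISS. Cache: [3(c=1) 57(c=1) 65(c=2) 92(c=4)]
  9. access 57: HIT, count now 2. Cache: [3(c=1) 65(c=2) 57(c=2) 92(c=4)]
  10. access 75: MISS. Cache: [3(c=1) 75(c=1) 65(c=2) 57(c=2) 92(c=4)]
  11. access 75: HIT, count now 2. Cache: [3(c=1) 65(c=2) 57(c=2) 75(c=2) 92(c=4)]
  12. access 75: HIT, count now 3. Cache: [3(c=1) 65(c=2) 57(c=2) 75(c=3) 92(c=4)]
  13. access 57: HIT, count now 3. Cache: [3(c=1) 65(c=2) 75(c=3) 57(c=3) 92(c=4)]
  14. access 3: HIT, count now 2. Cache: [65(c=2) 3(c=2) 75(c=3) 57(c=3) 92(c=4)]
  15. access 75: HIT, count now 4. Cache: [65(c=2) 3(c=2) 57(c=3) 92(c=4) 75(c=4)]
  16. access 3: HIT, count now 3. Cache: [65(c=2) 57(c=3) 3(c=3) 92(c=4) 75(c=4)]
  17. access 30: MISS. Cache: [30(c=1) 65(c=2) 57(c=3) 3(c=3) 92(c=4) 75(c=4)]
  18. access 57: HIT, count now 4. Cache: [30(c=1) 65(c=2) 3(c=3) 92(c=4) 75(c=4) 57(c=4)]
  19. access 3: HIT, count now 4. Cache: [30(c=1) 65(c=2) 92(c=4) 75(c=4) 57(c=4) 3(c=4)]
  20. access 57: HIT, count now 5. Cache: [30(c=1) 65(c=2) 92(c=4) 75(c=4) 3(c=4) 57(c=5)]
  21. access 3: HIT, count now 5. Cache: [30(c=1) 65(c=2) 92(c=4) 75(c=4) 57(c=5) 3(c=5)]
  22. access 57: HIT, count now 6. Cache: [30(c=1) 65(c=2) 92(c=4) 75(c=4) 3(c=5) 57(c=6)]
  23. access 3: HIT, count now 6. Cache: [30(c=1) 65(c=2) 92(c=4) 75(c=4) 57(c=6) 3(c=6)]
  24. access 75: HIT, count now 5. Cache: [30(c=1) 65(c=2) 92(c=4) 75(c=5) 57(c=6) 3(c=6)]
  25. access 65: HIT, count now 3. Cache: [30(c=1) 65(c=3) 92(c=4) 75(c=5) 57(c=6) 3(c=6)]
  26. access 30: HIT, count now 2. Cache: [30(c=2) 65(c=3) 92(c=4) 75(c=5) 57(c=6) 3(c=6)]
  27. access 92: HIT, count now 5. Cache: [30(c=2) 65(c=3) 75(c=5) 92(c=5) 57(c=6) 3(c=6)]
  28. access 51: MISS, evict 30(c=2). Cache: [51(c=1) 65(c=3) 75(c=5) 92(c=5) 57(c=6) 3(c=6)]
Total: 21 hits, 7 misses, 1 evictions

Answer: 51 65 75 92 57 3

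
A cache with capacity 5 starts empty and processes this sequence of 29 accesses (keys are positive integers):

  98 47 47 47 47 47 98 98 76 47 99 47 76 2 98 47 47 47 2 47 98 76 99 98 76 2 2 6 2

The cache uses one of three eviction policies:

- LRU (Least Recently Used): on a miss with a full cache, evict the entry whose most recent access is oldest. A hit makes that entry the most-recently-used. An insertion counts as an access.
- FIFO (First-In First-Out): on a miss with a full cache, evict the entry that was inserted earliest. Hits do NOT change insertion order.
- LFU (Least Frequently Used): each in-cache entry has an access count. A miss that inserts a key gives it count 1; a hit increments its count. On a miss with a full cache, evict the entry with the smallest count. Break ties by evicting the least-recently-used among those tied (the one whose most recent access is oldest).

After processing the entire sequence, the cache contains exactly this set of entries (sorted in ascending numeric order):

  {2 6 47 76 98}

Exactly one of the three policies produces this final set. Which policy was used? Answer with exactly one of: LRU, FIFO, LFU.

Simulating under each policy and comparing final sets:
  LRU: final set = {2 6 76 98 99} -> differs
  FIFO: final set = {2 6 47 76 99} -> differs
  LFU: final set = {2 6 47 76 98} -> MATCHES target
Only LFU produces the target set.

Answer: LFU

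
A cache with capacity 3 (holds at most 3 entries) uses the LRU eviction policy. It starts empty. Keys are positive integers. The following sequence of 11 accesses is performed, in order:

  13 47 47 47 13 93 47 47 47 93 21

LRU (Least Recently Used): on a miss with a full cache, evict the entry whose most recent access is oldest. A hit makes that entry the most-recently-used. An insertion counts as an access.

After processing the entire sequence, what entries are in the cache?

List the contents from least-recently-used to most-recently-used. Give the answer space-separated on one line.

Answer: 47 93 21

Derivation:
LRU simulation (capacity=3):
  1. access 13: MISS. Cache (LRU->MRU): [13]
  2. access 47: MISS. Cache (LRU->MRU): [13 47]
  3. access 47: HIT. Cache (LRU->MRU): [13 47]
  4. access 47: HIT. Cache (LRU->MRU): [13 47]
  5. access 13: HIT. Cache (LRU->MRU): [47 13]
  6. access 93: MISS. Cache (LRU->MRU): [47 13 93]
  7. access 47: HIT. Cache (LRU->MRU): [13 93 47]
  8. access 47: HIT. Cache (LRU->MRU): [13 93 47]
  9. access 47: HIT. Cache (LRU->MRU): [13 93 47]
  10. access 93: HIT. Cache (LRU->MRU): [13 47 93]
  11. access 21: MISS, evict 13. Cache (LRU->MRU): [47 93 21]
Total: 7 hits, 4 misses, 1 evictions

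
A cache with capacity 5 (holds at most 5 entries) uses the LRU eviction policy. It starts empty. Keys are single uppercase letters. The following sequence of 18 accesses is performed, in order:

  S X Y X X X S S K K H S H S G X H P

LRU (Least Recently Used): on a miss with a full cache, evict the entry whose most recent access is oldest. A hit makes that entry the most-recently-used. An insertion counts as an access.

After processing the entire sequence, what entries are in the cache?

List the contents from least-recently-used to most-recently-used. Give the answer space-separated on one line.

LRU simulation (capacity=5):
  1. access S: MISS. Cache (LRU->MRU): [S]
  2. access X: MISS. Cache (LRU->MRU): [S X]
  3. access Y: MISS. Cache (LRU->MRU): [S X Y]
  4. access X: HIT. Cache (LRU->MRU): [S Y X]
  5. access X: HIT. Cache (LRU->MRU): [S Y X]
  6. access X: HIT. Cache (LRU->MRU): [S Y X]
  7. access S: HIT. Cache (LRU->MRU): [Y X S]
  8. access S: HIT. Cache (LRU->MRU): [Y X S]
  9. access K: MISS. Cache (LRU->MRU): [Y X S K]
  10. access K: HIT. Cache (LRU->MRU): [Y X S K]
  11. access H: MISS. Cache (LRU->MRU): [Y X S K H]
  12. access S: HIT. Cache (LRU->MRU): [Y X K H S]
  13. access H: HIT. Cache (LRU->MRU): [Y X K S H]
  14. access S: HIT. Cache (LRU->MRU): [Y X K H S]
  15. access G: MISS, evict Y. Cache (LRU->MRU): [X K H S G]
  16. access X: HIT. Cache (LRU->MRU): [K H S G X]
  17. access H: HIT. Cache (LRU->MRU): [K S G X H]
  18. access P: MISS, evict K. Cache (LRU->MRU): [S G X H P]
Total: 11 hits, 7 misses, 2 evictions

Answer: S G X H P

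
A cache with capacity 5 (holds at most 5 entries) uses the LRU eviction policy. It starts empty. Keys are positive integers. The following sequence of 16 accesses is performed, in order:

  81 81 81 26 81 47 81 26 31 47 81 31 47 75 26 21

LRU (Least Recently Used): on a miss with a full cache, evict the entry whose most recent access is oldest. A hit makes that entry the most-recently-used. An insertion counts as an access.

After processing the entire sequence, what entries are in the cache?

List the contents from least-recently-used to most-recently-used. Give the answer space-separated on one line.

Answer: 31 47 75 26 21

Derivation:
LRU simulation (capacity=5):
  1. access 81: MISS. Cache (LRU->MRU): [81]
  2. access 81: HIT. Cache (LRU->MRU): [81]
  3. access 81: HIT. Cache (LRU->MRU): [81]
  4. access 26: MISS. Cache (LRU->MRU): [81 26]
  5. access 81: HIT. Cache (LRU->MRU): [26 81]
  6. access 47: MISS. Cache (LRU->MRU): [26 81 47]
  7. access 81: HIT. Cache (LRU->MRU): [26 47 81]
  8. access 26: HIT. Cache (LRU->MRU): [47 81 26]
  9. access 31: MISS. Cache (LRU->MRU): [47 81 26 31]
  10. access 47: HIT. Cache (LRU->MRU): [81 26 31 47]
  11. access 81: HIT. Cache (LRU->MRU): [26 31 47 81]
  12. access 31: HIT. Cache (LRU->MRU): [26 47 81 31]
  13. access 47: HIT. Cache (LRU->MRU): [26 81 31 47]
  14. access 75: MISS. Cache (LRU->MRU): [26 81 31 47 75]
  15. access 26: HIT. Cache (LRU->MRU): [81 31 47 75 26]
  16. access 21: MISS, evict 81. Cache (LRU->MRU): [31 47 75 26 21]
Total: 10 hits, 6 misses, 1 evictions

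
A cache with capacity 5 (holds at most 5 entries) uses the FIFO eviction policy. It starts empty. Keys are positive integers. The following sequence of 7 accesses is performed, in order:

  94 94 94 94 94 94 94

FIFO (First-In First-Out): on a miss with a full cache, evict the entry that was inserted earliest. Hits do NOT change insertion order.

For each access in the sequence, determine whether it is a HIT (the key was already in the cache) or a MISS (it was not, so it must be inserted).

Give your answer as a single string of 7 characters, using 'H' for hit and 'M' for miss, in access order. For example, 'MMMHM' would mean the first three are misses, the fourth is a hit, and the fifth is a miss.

Answer: MHHHHHH

Derivation:
FIFO simulation (capacity=5):
  1. access 94: MISS. Cache (old->new): [94]
  2. access 94: HIT. Cache (old->new): [94]
  3. access 94: HIT. Cache (old->new): [94]
  4. access 94: HIT. Cache (old->new): [94]
  5. access 94: HIT. Cache (old->new): [94]
  6. access 94: HIT. Cache (old->new): [94]
  7. access 94: HIT. Cache (old->new): [94]
Total: 6 hits, 1 misses, 0 evictions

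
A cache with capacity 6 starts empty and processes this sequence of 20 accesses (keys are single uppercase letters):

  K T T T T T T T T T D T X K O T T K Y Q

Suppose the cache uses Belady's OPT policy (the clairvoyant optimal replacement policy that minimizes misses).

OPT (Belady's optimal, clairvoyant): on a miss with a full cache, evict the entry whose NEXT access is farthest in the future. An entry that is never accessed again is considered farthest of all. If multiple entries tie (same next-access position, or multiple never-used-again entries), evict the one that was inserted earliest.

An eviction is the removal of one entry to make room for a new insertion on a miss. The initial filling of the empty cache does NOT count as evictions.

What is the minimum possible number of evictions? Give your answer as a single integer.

OPT (Belady) simulation (capacity=6):
  1. access K: MISS. Cache: [K]
  2. access T: MISS. Cache: [K T]
  3. access T: HIT. Next use of T: step 4. Cache: [K T]
  4. access T: HIT. Next use of T: step 5. Cache: [K T]
  5. access T: HIT. Next use of T: step 6. Cache: [K T]
  6. access T: HIT. Next use of T: step 7. Cache: [K T]
  7. access T: HIT. Next use of T: step 8. Cache: [K T]
  8. access T: HIT. Next use of T: step 9. Cache: [K T]
  9. access T: HIT. Next use of T: step 10. Cache: [K T]
  10. access T: HIT. Next use of T: step 12. Cache: [K T]
  11. access D: MISS. Cache: [K T D]
  12. access T: HIT. Next use of T: step 16. Cache: [K T D]
  13. access X: MISS. Cache: [K T D X]
  14. access K: HIT. Next use of K: step 18. Cache: [K T D X]
  15. access O: MISS. Cache: [K T D X O]
  16. access T: HIT. Next use of T: step 17. Cache: [K T D X O]
  17. access T: HIT. Next use of T: never. Cache: [K T D X O]
  18. access K: HIT. Next use of K: never. Cache: [K T D X O]
  19. access Y: MISS. Cache: [K T D X O Y]
  20. access Q: MISS, evict K (next use: never). Cache: [T D X O Y Q]
Total: 13 hits, 7 misses, 1 evictions

Answer: 1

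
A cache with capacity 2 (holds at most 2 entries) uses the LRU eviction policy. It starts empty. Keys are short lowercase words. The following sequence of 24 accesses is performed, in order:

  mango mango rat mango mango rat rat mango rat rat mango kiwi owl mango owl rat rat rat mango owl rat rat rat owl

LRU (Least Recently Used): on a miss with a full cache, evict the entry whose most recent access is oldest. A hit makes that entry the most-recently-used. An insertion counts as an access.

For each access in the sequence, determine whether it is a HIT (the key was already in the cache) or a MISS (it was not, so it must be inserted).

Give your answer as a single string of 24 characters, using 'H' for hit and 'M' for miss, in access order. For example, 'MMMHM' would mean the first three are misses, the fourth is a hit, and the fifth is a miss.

LRU simulation (capacity=2):
  1. access mango: MISS. Cache (LRU->MRU): [mango]
  2. access mango: HIT. Cache (LRU->MRU): [mango]
  3. access rat: MISS. Cache (LRU->MRU): [mango rat]
  4. access mango: HIT. Cache (LRU->MRU): [rat mango]
  5. access mango: HIT. Cache (LRU->MRU): [rat mango]
  6. access rat: HIT. Cache (LRU->MRU): [mango rat]
  7. access rat: HIT. Cache (LRU->MRU): [mango rat]
  8. access mango: HIT. Cache (LRU->MRU): [rat mango]
  9. access rat: HIT. Cache (LRU->MRU): [mango rat]
  10. access rat: HIT. Cache (LRU->MRU): [mango rat]
  11. access mango: HIT. Cache (LRU->MRU): [rat mango]
  12. access kiwi: MISS, evict rat. Cache (LRU->MRU): [mango kiwi]
  13. access owl: MISS, evict mango. Cache (LRU->MRU): [kiwi owl]
  14. access mango: MISS, evict kiwi. Cache (LRU->MRU): [owl mango]
  15. access owl: HIT. Cache (LRU->MRU): [mango owl]
  16. access rat: MISS, evict mango. Cache (LRU->MRU): [owl rat]
  17. access rat: HIT. Cache (LRU->MRU): [owl rat]
  18. access rat: HIT. Cache (LRU->MRU): [owl rat]
  19. access mango: MISS, evict owl. Cache (LRU->MRU): [rat mango]
  20. access owl: MISS, evict rat. Cache (LRU->MRU): [mango owl]
  21. access rat: MISS, evict mango. Cache (LRU->MRU): [owl rat]
  22. access rat: HIT. Cache (LRU->MRU): [owl rat]
  23. access rat: HIT. Cache (LRU->MRU): [owl rat]
  24. access owl: HIT. Cache (LRU->MRU): [rat owl]
Total: 15 hits, 9 misses, 7 evictions

Answer: MHMHHHHHHHHMMMHMHHMMMHHH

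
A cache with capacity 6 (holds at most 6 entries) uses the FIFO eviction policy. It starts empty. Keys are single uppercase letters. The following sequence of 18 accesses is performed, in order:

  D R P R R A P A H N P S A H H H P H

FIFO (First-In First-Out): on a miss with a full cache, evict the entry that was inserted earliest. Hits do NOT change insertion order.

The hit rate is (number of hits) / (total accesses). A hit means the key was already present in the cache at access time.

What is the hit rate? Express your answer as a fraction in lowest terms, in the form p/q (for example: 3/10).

Answer: 11/18

Derivation:
FIFO simulation (capacity=6):
  1. access D: MISS. Cache (old->new): [D]
  2. access R: MISS. Cache (old->new): [D R]
  3. access P: MISS. Cache (old->new): [D R P]
  4. access R: HIT. Cache (old->new): [D R P]
  5. access R: HIT. Cache (old->new): [D R P]
  6. access A: MISS. Cache (old->new): [D R P A]
  7. access P: HIT. Cache (old->new): [D R P A]
  8. access A: HIT. Cache (old->new): [D R P A]
  9. access H: MISS. Cache (old->new): [D R P A H]
  10. access N: MISS. Cache (old->new): [D R P A H N]
  11. access P: HIT. Cache (old->new): [D R P A H N]
  12. access S: MISS, evict D. Cache (old->new): [R P A H N S]
  13. access A: HIT. Cache (old->new): [R P A H N S]
  14. access H: HIT. Cache (old->new): [R P A H N S]
  15. access H: HIT. Cache (old->new): [R P A H N S]
  16. access H: HIT. Cache (old->new): [R P A H N S]
  17. access P: HIT. Cache (old->new): [R P A H N S]
  18. access H: HIT. Cache (old->new): [R P A H N S]
Total: 11 hits, 7 misses, 1 evictions

Hit rate = 11/18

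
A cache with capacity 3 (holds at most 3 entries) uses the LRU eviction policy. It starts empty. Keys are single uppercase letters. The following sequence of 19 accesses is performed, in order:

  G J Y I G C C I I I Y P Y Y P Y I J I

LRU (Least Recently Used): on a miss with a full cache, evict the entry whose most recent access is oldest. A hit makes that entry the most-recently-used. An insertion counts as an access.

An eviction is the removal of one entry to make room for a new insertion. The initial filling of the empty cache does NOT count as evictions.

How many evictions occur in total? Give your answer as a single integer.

LRU simulation (capacity=3):
  1. access G: MISS. Cache (LRU->MRU): [G]
  2. access J: MISS. Cache (LRU->MRU): [G J]
  3. access Y: MISS. Cache (LRU->MRU): [G J Y]
  4. access I: MISS, evict G. Cache (LRU->MRU): [J Y I]
  5. access G: MISS, evict J. Cache (LRU->MRU): [Y I G]
  6. access C: MISS, evict Y. Cache (LRU->MRU): [I G C]
  7. access C: HIT. Cache (LRU->MRU): [I G C]
  8. access I: HIT. Cache (LRU->MRU): [G C I]
  9. access I: HIT. Cache (LRU->MRU): [G C I]
  10. access I: HIT. Cache (LRU->MRU): [G C I]
  11. access Y: MISS, evict G. Cache (LRU->MRU): [C I Y]
  12. access P: MISS, evict C. Cache (LRU->MRU): [I Y P]
  13. access Y: HIT. Cache (LRU->MRU): [I P Y]
  14. access Y: HIT. Cache (LRU->MRU): [I P Y]
  15. access P: HIT. Cache (LRU->MRU): [I Y P]
  16. access Y: HIT. Cache (LRU->MRU): [I P Y]
  17. access I: HIT. Cache (LRU->MRU): [P Y I]
  18. access J: MISS, evict P. Cache (LRU->MRU): [Y I J]
  19. access I: HIT. Cache (LRU->MRU): [Y J I]
Total: 10 hits, 9 misses, 6 evictions

Answer: 6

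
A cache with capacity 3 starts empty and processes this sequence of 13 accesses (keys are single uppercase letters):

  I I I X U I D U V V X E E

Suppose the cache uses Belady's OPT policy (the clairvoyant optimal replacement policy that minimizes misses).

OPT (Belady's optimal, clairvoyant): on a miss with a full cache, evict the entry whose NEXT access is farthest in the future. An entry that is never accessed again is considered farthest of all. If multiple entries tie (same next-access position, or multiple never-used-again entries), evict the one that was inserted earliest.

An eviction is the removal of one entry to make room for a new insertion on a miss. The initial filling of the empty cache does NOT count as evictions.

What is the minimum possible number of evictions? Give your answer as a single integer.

OPT (Belady) simulation (capacity=3):
  1. access I: MISS. Cache: [I]
  2. access I: HIT. Next use of I: step 3. Cache: [I]
  3. access I: HIT. Next use of I: step 6. Cache: [I]
  4. access X: MISS. Cache: [I X]
  5. access U: MISS. Cache: [I X U]
  6. access I: HIT. Next use of I: never. Cache: [I X U]
  7. access D: MISS, evict I (next use: never). Cache: [X U D]
  8. access U: HIT. Next use of U: never. Cache: [X U D]
  9. access V: MISS, evict U (next use: never). Cache: [X D V]
  10. access V: HIT. Next use of V: never. Cache: [X D V]
  11. access X: HIT. Next use of X: never. Cache: [X D V]
  12. access E: MISS, evict X (next use: never). Cache: [D V E]
  13. access E: HIT. Next use of E: never. Cache: [D V E]
Total: 7 hits, 6 misses, 3 evictions

Answer: 3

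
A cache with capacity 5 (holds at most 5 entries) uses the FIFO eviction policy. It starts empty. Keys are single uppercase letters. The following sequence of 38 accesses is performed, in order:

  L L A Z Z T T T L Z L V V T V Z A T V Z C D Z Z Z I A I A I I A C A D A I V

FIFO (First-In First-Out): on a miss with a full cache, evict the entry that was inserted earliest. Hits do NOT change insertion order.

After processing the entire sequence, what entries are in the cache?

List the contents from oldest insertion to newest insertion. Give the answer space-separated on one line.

Answer: V C D I A

Derivation:
FIFO simulation (capacity=5):
  1. access L: MISS. Cache (old->new): [L]
  2. access L: HIT. Cache (old->new): [L]
  3. access A: MISS. Cache (old->new): [L A]
  4. access Z: MISS. Cache (old->new): [L A Z]
  5. access Z: HIT. Cache (old->new): [L A Z]
  6. access T: MISS. Cache (old->new): [L A Z T]
  7. access T: HIT. Cache (old->new): [L A Z T]
  8. access T: HIT. Cache (old->new): [L A Z T]
  9. access L: HIT. Cache (old->new): [L A Z T]
  10. access Z: HIT. Cache (old->new): [L A Z T]
  11. access L: HIT. Cache (old->new): [L A Z T]
  12. access V: MISS. Cache (old->new): [L A Z T V]
  13. access V: HIT. Cache (old->new): [L A Z T V]
  14. access T: HIT. Cache (old->new): [L A Z T V]
  15. access V: HIT. Cache (old->new): [L A Z T V]
  16. access Z: HIT. Cache (old->new): [L A Z T V]
  17. access A: HIT. Cache (old->new): [L A Z T V]
  18. access T: HIT. Cache (old->new): [L A Z T V]
  19. access V: HIT. Cache (old->new): [L A Z T V]
  20. access Z: HIT. Cache (old->new): [L A Z T V]
  21. access C: MISS, evict L. Cache (old->new): [A Z T V C]
  22. access D: MISS, evict A. Cache (old->new): [Z T V C D]
  23. access Z: HIT. Cache (old->new): [Z T V C D]
  24. access Z: HIT. Cache (old->new): [Z T V C D]
  25. access Z: HIT. Cache (old->new): [Z T V C D]
  26. access I: MISS, evict Z. Cache (old->new): [T V C D I]
  27. access A: MISS, evict T. Cache (old->new): [V C D I A]
  28. access I: HIT. Cache (old->new): [V C D I A]
  29. access A: HIT. Cache (old->new): [V C D I A]
  30. access I: HIT. Cache (old->new): [V C D I A]
  31. access I: HIT. Cache (old->new): [V C D I A]
  32. access A: HIT. Cache (old->new): [V C D I A]
  33. access C: HIT. Cache (old->new): [V C D I A]
  34. access A: HIT. Cache (old->new): [V C D I A]
  35. access D: HIT. Cache (old->new): [V C D I A]
  36. access A: HIT. Cache (old->new): [V C D I A]
  37. access I: HIT. Cache (old->new): [V C D I A]
  38. access V: HIT. Cache (old->new): [V C D I A]
Total: 29 hits, 9 misses, 4 evictions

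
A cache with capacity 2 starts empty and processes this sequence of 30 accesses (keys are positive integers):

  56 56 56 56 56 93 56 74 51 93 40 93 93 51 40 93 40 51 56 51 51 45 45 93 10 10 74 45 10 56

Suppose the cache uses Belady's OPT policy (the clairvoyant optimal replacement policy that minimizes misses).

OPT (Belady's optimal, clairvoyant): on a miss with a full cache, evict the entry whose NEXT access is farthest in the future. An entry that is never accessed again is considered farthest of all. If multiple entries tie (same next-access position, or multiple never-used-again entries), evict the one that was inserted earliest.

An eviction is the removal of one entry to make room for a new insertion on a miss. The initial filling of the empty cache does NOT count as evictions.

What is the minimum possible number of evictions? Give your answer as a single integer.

Answer: 13

Derivation:
OPT (Belady) simulation (capacity=2):
  1. access 56: MISS. Cache: [56]
  2. access 56: HIT. Next use of 56: step 3. Cache: [56]
  3. access 56: HIT. Next use of 56: step 4. Cache: [56]
  4. access 56: HIT. Next use of 56: step 5. Cache: [56]
  5. access 56: HIT. Next use of 56: step 7. Cache: [56]
  6. access 93: MISS. Cache: [56 93]
  7. access 56: HIT. Next use of 56: step 19. Cache: [56 93]
  8. access 74: MISS, evict 56 (next use: step 19). Cache: [93 74]
  9. access 51: MISS, evict 74 (next use: step 27). Cache: [93 51]
  10. access 93: HIT. Next use of 93: step 12. Cache: [93 51]
  11. access 40: MISS, evict 51 (next use: step 14). Cache: [93 40]
  12. access 93: HIT. Next use of 93: step 13. Cache: [93 40]
  13. access 93: HIT. Next use of 93: step 16. Cache: [93 40]
  14. access 51: MISS, evict 93 (next use: step 16). Cache: [40 51]
  15. access 40: HIT. Next use of 40: step 17. Cache: [40 51]
  16. access 93: MISS, evict 51 (next use: step 18). Cache: [40 93]
  17. access 40: HIT. Next use of 40: never. Cache: [40 93]
  18. access 51: MISS, evict 40 (next use: never). Cache: [93 51]
  19. access 56: MISS, evict 93 (next use: step 24). Cache: [51 56]
  20. access 51: HIT. Next use of 51: step 21. Cache: [51 56]
  21. access 51: HIT. Next use of 51: never. Cache: [51 56]
  22. access 45: MISS, evict 51 (next use: never). Cache: [56 45]
  23. access 45: HIT. Next use of 45: step 28. Cache: [56 45]
  24. access 93: MISS, evict 56 (next use: step 30). Cache: [45 93]
  25. access 10: MISS, evict 93 (next use: never). Cache: [45 10]
  26. access 10: HIT. Next use of 10: step 29. Cache: [45 10]
  27. access 74: MISS, evict 10 (next use: step 29). Cache: [45 74]
  28. access 45: HIT. Next use of 45: never. Cache: [45 74]
  29. access 10: MISS, evict 45 (next use: never). Cache: [74 10]
  30. access 56: MISS, evict 74 (next use: never). Cache: [10 56]
Total: 15 hits, 15 misses, 13 evictions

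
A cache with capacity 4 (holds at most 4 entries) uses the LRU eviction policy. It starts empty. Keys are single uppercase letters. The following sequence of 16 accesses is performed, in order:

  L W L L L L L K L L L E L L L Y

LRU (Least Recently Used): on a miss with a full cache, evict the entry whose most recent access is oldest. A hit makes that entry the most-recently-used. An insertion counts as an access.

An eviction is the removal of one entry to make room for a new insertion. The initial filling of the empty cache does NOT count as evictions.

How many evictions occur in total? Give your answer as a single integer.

Answer: 1

Derivation:
LRU simulation (capacity=4):
  1. access L: MISS. Cache (LRU->MRU): [L]
  2. access W: MISS. Cache (LRU->MRU): [L W]
  3. access L: HIT. Cache (LRU->MRU): [W L]
  4. access L: HIT. Cache (LRU->MRU): [W L]
  5. access L: HIT. Cache (LRU->MRU): [W L]
  6. access L: HIT. Cache (LRU->MRU): [W L]
  7. access L: HIT. Cache (LRU->MRU): [W L]
  8. access K: MISS. Cache (LRU->MRU): [W L K]
  9. access L: HIT. Cache (LRU->MRU): [W K L]
  10. access L: HIT. Cache (LRU->MRU): [W K L]
  11. access L: HIT. Cache (LRU->MRU): [W K L]
  12. access E: MISS. Cache (LRU->MRU): [W K L E]
  13. access L: HIT. Cache (LRU->MRU): [W K E L]
  14. access L: HIT. Cache (LRU->MRU): [W K E L]
  15. access L: HIT. Cache (LRU->MRU): [W K E L]
  16. access Y: MISS, evict W. Cache (LRU->MRU): [K E L Y]
Total: 11 hits, 5 misses, 1 evictions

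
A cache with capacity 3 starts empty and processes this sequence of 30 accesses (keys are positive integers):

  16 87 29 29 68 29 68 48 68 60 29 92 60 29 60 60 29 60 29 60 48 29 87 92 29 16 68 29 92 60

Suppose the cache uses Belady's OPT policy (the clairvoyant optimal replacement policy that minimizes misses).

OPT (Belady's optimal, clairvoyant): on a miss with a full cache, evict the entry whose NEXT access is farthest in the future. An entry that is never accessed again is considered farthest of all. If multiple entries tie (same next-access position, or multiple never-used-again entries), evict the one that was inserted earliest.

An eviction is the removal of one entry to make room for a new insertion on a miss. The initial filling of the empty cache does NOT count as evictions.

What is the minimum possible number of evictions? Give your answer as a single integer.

OPT (Belady) simulation (capacity=3):
  1. access 16: MISS. Cache: [16]
  2. access 87: MISS. Cache: [16 87]
  3. access 29: MISS. Cache: [16 87 29]
  4. access 29: HIT. Next use of 29: step 6. Cache: [16 87 29]
  5. access 68: MISS, evict 16 (next use: step 26). Cache: [87 29 68]
  6. access 29: HIT. Next use of 29: step 11. Cache: [87 29 68]
  7. access 68: HIT. Next use of 68: step 9. Cache: [87 29 68]
  8. access 48: MISS, evict 87 (next use: step 23). Cache: [29 68 48]
  9. access 68: HIT. Next use of 68: step 27. Cache: [29 68 48]
  10. access 60: MISS, evict 68 (next use: step 27). Cache: [29 48 60]
  11. access 29: HIT. Next use of 29: step 14. Cache: [29 48 60]
  12. access 92: MISS, evict 48 (next use: step 21). Cache: [29 60 92]
  13. access 60: HIT. Next use of 60: step 15. Cache: [29 60 92]
  14. access 29: HIT. Next use of 29: step 17. Cache: [29 60 92]
  15. access 60: HIT. Next use of 60: step 16. Cache: [29 60 92]
  16. access 60: HIT. Next use of 60: step 18. Cache: [29 60 92]
  17. access 29: HIT. Next use of 29: step 19. Cache: [29 60 92]
  18. access 60: HIT. Next use of 60: step 20. Cache: [29 60 92]
  19. access 29: HIT. Next use of 29: step 22. Cache: [29 60 92]
  20. access 60: HIT. Next use of 60: step 30. Cache: [29 60 92]
  21. access 48: MISS, evict 60 (next use: step 30). Cache: [29 92 48]
  22. access 29: HIT. Next use of 29: step 25. Cache: [29 92 48]
  23. access 87: MISS, evict 48 (next use: never). Cache: [29 92 87]
  24. access 92: HIT. Next use of 92: step 29. Cache: [29 92 87]
  25. access 29: HIT. Next use of 29: step 28. Cache: [29 92 87]
  26. access 16: MISS, evict 87 (next use: never). Cache: [29 92 16]
  27. access 68: MISS, evict 16 (next use: never). Cache: [29 92 68]
  28. access 29: HIT. Next use of 29: never. Cache: [29 92 68]
  29. access 92: HIT. Next use of 92: never. Cache: [29 92 68]
  30. access 60: MISS, evict 29 (next use: never). Cache: [92 68 60]
Total: 18 hits, 12 misses, 9 evictions

Answer: 9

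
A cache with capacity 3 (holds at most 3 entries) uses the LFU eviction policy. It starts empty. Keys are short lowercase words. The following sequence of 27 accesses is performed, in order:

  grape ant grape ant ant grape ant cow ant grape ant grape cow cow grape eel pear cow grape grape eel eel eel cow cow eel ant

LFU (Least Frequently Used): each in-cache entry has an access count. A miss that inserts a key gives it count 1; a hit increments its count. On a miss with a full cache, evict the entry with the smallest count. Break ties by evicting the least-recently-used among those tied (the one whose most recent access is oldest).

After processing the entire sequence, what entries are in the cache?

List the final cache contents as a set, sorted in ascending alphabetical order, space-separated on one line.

Answer: ant eel grape

Derivation:
LFU simulation (capacity=3):
  1. access grape: MISS. Cache: [grape(c=1)]
  2. access ant: MISS. Cache: [grape(c=1) ant(c=1)]
  3. access grape: HIT, count now 2. Cache: [ant(c=1) grape(c=2)]
  4. access ant: HIT, count now 2. Cache: [grape(c=2) ant(c=2)]
  5. access ant: HIT, count now 3. Cache: [grape(c=2) ant(c=3)]
  6. access grape: HIT, count now 3. Cache: [ant(c=3) grape(c=3)]
  7. access ant: HIT, count now 4. Cache: [grape(c=3) ant(c=4)]
  8. access cow: MISS. Cache: [cow(c=1) grape(c=3) ant(c=4)]
  9. access ant: HIT, count now 5. Cache: [cow(c=1) grape(c=3) ant(c=5)]
  10. access grape: HIT, count now 4. Cache: [cow(c=1) grape(c=4) ant(c=5)]
  11. access ant: HIT, count now 6. Cache: [cow(c=1) grape(c=4) ant(c=6)]
  12. access grape: HIT, count now 5. Cache: [cow(c=1) grape(c=5) ant(c=6)]
  13. access cow: HIT, count now 2. Cache: [cow(c=2) grape(c=5) ant(c=6)]
  14. access cow: HIT, count now 3. Cache: [cow(c=3) grape(c=5) ant(c=6)]
  15. access grape: HIT, count now 6. Cache: [cow(c=3) ant(c=6) grape(c=6)]
  16. access eel: MISS, evict cow(c=3). Cache: [eel(c=1) ant(c=6) grape(c=6)]
  17. access pear: MISS, evict eel(c=1). Cache: [pear(c=1) ant(c=6) grape(c=6)]
  18. access cow: MISS, evict pear(c=1). Cache: [cow(c=1) ant(c=6) grape(c=6)]
  19. access grape: HIT, count now 7. Cache: [cow(c=1) ant(c=6) grape(c=7)]
  20. access grape: HIT, count now 8. Cache: [cow(c=1) ant(c=6) grape(c=8)]
  21. access eel: MISS, evict cow(c=1). Cache: [eel(c=1) ant(c=6) grape(c=8)]
  22. access eel: HIT, count now 2. Cache: [eel(c=2) ant(c=6) grape(c=8)]
  23. access eel: HIT, count now 3. Cache: [eel(c=3) ant(c=6) grape(c=8)]
  24. access cow: MISS, evict eel(c=3). Cache: [cow(c=1) ant(c=6) grape(c=8)]
  25. access cow: HIT, count now 2. Cache: [cow(c=2) ant(c=6) grape(c=8)]
  26. access eel: MISS, evict cow(c=2). Cache: [eel(c=1) ant(c=6) grape(c=8)]
  27. access ant: HIT, count now 7. Cache: [eel(c=1) ant(c=7) grape(c=8)]
Total: 18 hits, 9 misses, 6 evictions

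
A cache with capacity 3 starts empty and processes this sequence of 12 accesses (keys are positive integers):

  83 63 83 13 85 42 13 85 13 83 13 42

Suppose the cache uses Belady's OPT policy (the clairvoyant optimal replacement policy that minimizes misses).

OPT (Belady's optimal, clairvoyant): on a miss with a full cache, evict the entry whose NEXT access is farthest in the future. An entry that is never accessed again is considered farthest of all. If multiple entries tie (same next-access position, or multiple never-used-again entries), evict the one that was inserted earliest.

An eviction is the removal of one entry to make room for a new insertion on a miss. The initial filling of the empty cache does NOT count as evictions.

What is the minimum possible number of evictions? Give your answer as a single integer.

OPT (Belady) simulation (capacity=3):
  1. access 83: MISS. Cache: [83]
  2. access 63: MISS. Cache: [83 63]
  3. access 83: HIT. Next use of 83: step 10. Cache: [83 63]
  4. access 13: MISS. Cache: [83 63 13]
  5. access 85: MISS, evict 63 (next use: never). Cache: [83 13 85]
  6. access 42: MISS, evict 83 (next use: step 10). Cache: [13 85 42]
  7. access 13: HIT. Next use of 13: step 9. Cache: [13 85 42]
  8. access 85: HIT. Next use of 85: never. Cache: [13 85 42]
  9. access 13: HIT. Next use of 13: step 11. Cache: [13 85 42]
  10. access 83: MISS, evict 85 (next use: never). Cache: [13 42 83]
  11. access 13: HIT. Next use of 13: never. Cache: [13 42 83]
  12. access 42: HIT. Next use of 42: never. Cache: [13 42 83]
Total: 6 hits, 6 misses, 3 evictions

Answer: 3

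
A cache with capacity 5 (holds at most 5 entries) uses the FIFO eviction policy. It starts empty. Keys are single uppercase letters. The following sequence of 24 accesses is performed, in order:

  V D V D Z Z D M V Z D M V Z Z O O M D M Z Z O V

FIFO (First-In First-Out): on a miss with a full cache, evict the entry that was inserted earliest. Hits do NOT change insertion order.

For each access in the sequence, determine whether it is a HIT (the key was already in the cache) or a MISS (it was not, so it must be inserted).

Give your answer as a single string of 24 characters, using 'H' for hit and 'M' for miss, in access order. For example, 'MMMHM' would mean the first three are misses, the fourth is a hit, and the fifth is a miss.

FIFO simulation (capacity=5):
  1. access V: MISS. Cache (old->new): [V]
  2. access D: MISS. Cache (old->new): [V D]
  3. access V: HIT. Cache (old->new): [V D]
  4. access D: HIT. Cache (old->new): [V D]
  5. access Z: MISS. Cache (old->new): [V D Z]
  6. access Z: HIT. Cache (old->new): [V D Z]
  7. access D: HIT. Cache (old->new): [V D Z]
  8. access M: MISS. Cache (old->new): [V D Z M]
  9. access V: HIT. Cache (old->new): [V D Z M]
  10. access Z: HIT. Cache (old->new): [V D Z M]
  11. access D: HIT. Cache (old->new): [V D Z M]
  12. access M: HIT. Cache (old->new): [V D Z M]
  13. access V: HIT. Cache (old->new): [V D Z M]
  14. access Z: HIT. Cache (old->new): [V D Z M]
  15. access Z: HIT. Cache (old->new): [V D Z M]
  16. access O: MISS. Cache (old->new): [V D Z M O]
  17. access O: HIT. Cache (old->new): [V D Z M O]
  18. access M: HIT. Cache (old->new): [V D Z M O]
  19. access D: HIT. Cache (old->new): [V D Z M O]
  20. access M: HIT. Cache (old->new): [V D Z M O]
  21. access Z: HIT. Cache (old->new): [V D Z M O]
  22. access Z: HIT. Cache (old->new): [V D Z M O]
  23. access O: HIT. Cache (old->new): [V D Z M O]
  24. access V: HIT. Cache (old->new): [V D Z M O]
Total: 19 hits, 5 misses, 0 evictions

Answer: MMHHMHHMHHHHHHHMHHHHHHHH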